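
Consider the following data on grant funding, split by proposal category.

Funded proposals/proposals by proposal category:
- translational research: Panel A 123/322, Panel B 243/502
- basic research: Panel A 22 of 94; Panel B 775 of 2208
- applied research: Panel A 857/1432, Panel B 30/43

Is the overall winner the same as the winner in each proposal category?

Translational research: Panel A 123/322 = 38.2%, Panel B 243/502 = 48.4% → Panel B
Basic research: Panel A 22/94 = 23.4%, Panel B 775/2208 = 35.1% → Panel B
Applied research: Panel A 857/1432 = 59.8%, Panel B 30/43 = 69.8% → Panel B
Overall: Panel A 1002/1848 = 54.2%, Panel B 1048/2753 = 38.1% → Panel A
Panel B wins each proposal group but Panel A wins overall — the comparison reverses. Panel B's proposals skew toward basic research, which has a lower base rate.

No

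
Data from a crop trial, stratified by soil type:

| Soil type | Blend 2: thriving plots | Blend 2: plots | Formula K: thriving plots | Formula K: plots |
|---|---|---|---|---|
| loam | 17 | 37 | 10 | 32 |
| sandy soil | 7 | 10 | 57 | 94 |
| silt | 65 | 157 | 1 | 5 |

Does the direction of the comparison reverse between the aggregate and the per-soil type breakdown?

Loam: Blend 2 17/37 = 45.9%, Formula K 10/32 = 31.2% → Blend 2
Sandy soil: Blend 2 7/10 = 70.0%, Formula K 57/94 = 60.6% → Blend 2
Silt: Blend 2 65/157 = 41.4%, Formula K 1/5 = 20.0% → Blend 2
Overall: Blend 2 89/204 = 43.6%, Formula K 68/131 = 51.9% → Formula K
Blend 2 wins each soil group but Formula K wins overall — the comparison reverses. Blend 2's plots skew toward silt, which has a lower base rate.

Yes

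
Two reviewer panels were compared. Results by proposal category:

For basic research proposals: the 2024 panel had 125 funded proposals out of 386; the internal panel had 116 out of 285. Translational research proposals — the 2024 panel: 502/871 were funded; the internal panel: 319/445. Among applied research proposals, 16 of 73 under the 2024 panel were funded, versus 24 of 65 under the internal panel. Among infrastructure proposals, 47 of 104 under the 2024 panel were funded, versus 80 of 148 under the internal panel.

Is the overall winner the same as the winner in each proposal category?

Basic research: the 2024 panel 125/386 = 32.4%, the internal panel 116/285 = 40.7% → the internal panel
Translational research: the 2024 panel 502/871 = 57.6%, the internal panel 319/445 = 71.7% → the internal panel
Applied research: the 2024 panel 16/73 = 21.9%, the internal panel 24/65 = 36.9% → the internal panel
Infrastructure: the 2024 panel 47/104 = 45.2%, the internal panel 80/148 = 54.1% → the internal panel
Overall: the 2024 panel 690/1434 = 48.1%, the internal panel 539/943 = 57.2% → the internal panel
The internal panel wins overall and in every proposal group — no reversal.

Yes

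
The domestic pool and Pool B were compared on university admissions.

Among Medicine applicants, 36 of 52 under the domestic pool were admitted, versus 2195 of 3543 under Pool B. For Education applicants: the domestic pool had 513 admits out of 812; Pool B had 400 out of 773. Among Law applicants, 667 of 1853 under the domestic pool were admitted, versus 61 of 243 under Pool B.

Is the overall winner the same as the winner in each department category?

Medicine: the domestic pool 36/52 = 69.2%, Pool B 2195/3543 = 62.0% → the domestic pool
Education: the domestic pool 513/812 = 63.2%, Pool B 400/773 = 51.7% → the domestic pool
Law: the domestic pool 667/1853 = 36.0%, Pool B 61/243 = 25.1% → the domestic pool
Overall: the domestic pool 1216/2717 = 44.8%, Pool B 2656/4559 = 58.3% → Pool B
The domestic pool wins each department group but Pool B wins overall — the comparison reverses. The domestic pool's applicants skew toward Law, which has a lower base rate.

No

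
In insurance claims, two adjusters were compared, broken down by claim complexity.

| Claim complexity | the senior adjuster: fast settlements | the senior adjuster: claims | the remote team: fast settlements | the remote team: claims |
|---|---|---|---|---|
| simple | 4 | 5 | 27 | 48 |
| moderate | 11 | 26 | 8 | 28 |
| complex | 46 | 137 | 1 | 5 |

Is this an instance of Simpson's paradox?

Yes

Simple: the senior adjuster 4/5 = 80.0%, the remote team 27/48 = 56.2% → the senior adjuster
Moderate: the senior adjuster 11/26 = 42.3%, the remote team 8/28 = 28.6% → the senior adjuster
Complex: the senior adjuster 46/137 = 33.6%, the remote team 1/5 = 20.0% → the senior adjuster
Overall: the senior adjuster 61/168 = 36.3%, the remote team 36/81 = 44.4% → the remote team
The senior adjuster wins each claim group but the remote team wins overall — the comparison reverses. The senior adjuster's claims skew toward complex, which has a lower base rate.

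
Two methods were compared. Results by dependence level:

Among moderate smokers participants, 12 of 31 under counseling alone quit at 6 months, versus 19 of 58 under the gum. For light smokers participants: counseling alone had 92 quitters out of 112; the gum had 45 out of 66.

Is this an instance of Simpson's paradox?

No

Moderate smokers: counseling alone 12/31 = 38.7%, the gum 19/58 = 32.8% → counseling alone
Light smokers: counseling alone 92/112 = 82.1%, the gum 45/66 = 68.2% → counseling alone
Overall: counseling alone 104/143 = 72.7%, the gum 64/124 = 51.6% → counseling alone
Counseling alone wins overall and in every dependence group — no reversal.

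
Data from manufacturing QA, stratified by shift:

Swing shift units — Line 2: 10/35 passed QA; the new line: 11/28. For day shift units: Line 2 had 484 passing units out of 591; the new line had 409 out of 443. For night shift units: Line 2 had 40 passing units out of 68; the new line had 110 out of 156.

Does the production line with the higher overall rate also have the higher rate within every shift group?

Swing shift: Line 2 10/35 = 28.6%, the new line 11/28 = 39.3% → the new line
Day shift: Line 2 484/591 = 81.9%, the new line 409/443 = 92.3% → the new line
Night shift: Line 2 40/68 = 58.8%, the new line 110/156 = 70.5% → the new line
Overall: Line 2 534/694 = 76.9%, the new line 530/627 = 84.5% → the new line
The new line wins overall and in every shift group — no reversal.

Yes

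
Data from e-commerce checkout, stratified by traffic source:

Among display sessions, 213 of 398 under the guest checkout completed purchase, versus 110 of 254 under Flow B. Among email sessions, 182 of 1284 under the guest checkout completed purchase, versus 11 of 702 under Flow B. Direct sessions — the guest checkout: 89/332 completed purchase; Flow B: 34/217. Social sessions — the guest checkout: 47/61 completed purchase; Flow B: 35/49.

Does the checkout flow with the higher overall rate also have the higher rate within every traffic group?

Yes

Display: the guest checkout 213/398 = 53.5%, Flow B 110/254 = 43.3% → the guest checkout
Email: the guest checkout 182/1284 = 14.2%, Flow B 11/702 = 1.6% → the guest checkout
Direct: the guest checkout 89/332 = 26.8%, Flow B 34/217 = 15.7% → the guest checkout
Social: the guest checkout 47/61 = 77.0%, Flow B 35/49 = 71.4% → the guest checkout
Overall: the guest checkout 531/2075 = 25.6%, Flow B 190/1222 = 15.5% → the guest checkout
The guest checkout wins overall and in every traffic group — no reversal.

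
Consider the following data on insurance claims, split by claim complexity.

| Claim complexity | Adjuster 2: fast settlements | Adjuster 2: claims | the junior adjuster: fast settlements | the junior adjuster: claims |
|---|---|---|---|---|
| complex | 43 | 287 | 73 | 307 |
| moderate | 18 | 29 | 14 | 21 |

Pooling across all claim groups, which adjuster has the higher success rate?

Complex: Adjuster 2 43/287 = 15.0%, the junior adjuster 73/307 = 23.8% → the junior adjuster
Moderate: Adjuster 2 18/29 = 62.1%, the junior adjuster 14/21 = 66.7% → the junior adjuster
Overall: Adjuster 2 61/316 = 19.3%, the junior adjuster 87/328 = 26.5% → the junior adjuster

the junior adjuster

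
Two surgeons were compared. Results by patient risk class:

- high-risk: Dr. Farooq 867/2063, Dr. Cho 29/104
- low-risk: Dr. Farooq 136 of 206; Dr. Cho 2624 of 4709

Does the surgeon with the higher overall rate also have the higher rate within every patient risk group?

High-risk: Dr. Farooq 867/2063 = 42.0%, Dr. Cho 29/104 = 27.9% → Dr. Farooq
Low-risk: Dr. Farooq 136/206 = 66.0%, Dr. Cho 2624/4709 = 55.7% → Dr. Farooq
Overall: Dr. Farooq 1003/2269 = 44.2%, Dr. Cho 2653/4813 = 55.1% → Dr. Cho
Dr. Farooq wins each patient risk group but Dr. Cho wins overall — the comparison reverses. Dr. Farooq's operations skew toward high-risk, which has a lower base rate.

No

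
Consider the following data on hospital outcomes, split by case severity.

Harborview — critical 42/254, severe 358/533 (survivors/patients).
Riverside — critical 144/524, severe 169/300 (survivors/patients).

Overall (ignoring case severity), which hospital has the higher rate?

Harborview

Critical: Harborview 42/254 = 16.5%, Riverside 144/524 = 27.5% → Riverside
Severe: Harborview 358/533 = 67.2%, Riverside 169/300 = 56.3% → Harborview
Overall: Harborview 400/787 = 50.8%, Riverside 313/824 = 38.0% → Harborview
(Neither sweeps every case group, but Harborview has the higher pooled rate.)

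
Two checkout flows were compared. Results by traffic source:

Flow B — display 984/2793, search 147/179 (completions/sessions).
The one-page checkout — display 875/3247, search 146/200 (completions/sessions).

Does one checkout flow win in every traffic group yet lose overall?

Display: Flow B 984/2793 = 35.2%, the one-page checkout 875/3247 = 26.9% → Flow B
Search: Flow B 147/179 = 82.1%, the one-page checkout 146/200 = 73.0% → Flow B
Overall: Flow B 1131/2972 = 38.1%, the one-page checkout 1021/3447 = 29.6% → Flow B
Flow B wins overall and in every traffic group — no reversal.

No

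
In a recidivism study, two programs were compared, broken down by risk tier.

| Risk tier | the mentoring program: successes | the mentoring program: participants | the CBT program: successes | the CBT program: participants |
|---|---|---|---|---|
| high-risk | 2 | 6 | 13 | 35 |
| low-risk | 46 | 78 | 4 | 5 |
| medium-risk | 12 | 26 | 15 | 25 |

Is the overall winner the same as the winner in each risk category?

High-risk: the mentoring program 2/6 = 33.3%, the CBT program 13/35 = 37.1% → the CBT program
Low-risk: the mentoring program 46/78 = 59.0%, the CBT program 4/5 = 80.0% → the CBT program
Medium-risk: the mentoring program 12/26 = 46.2%, the CBT program 15/25 = 60.0% → the CBT program
Overall: the mentoring program 60/110 = 54.5%, the CBT program 32/65 = 49.2% → the mentoring program
The CBT program wins each risk group but the mentoring program wins overall — the comparison reverses. The CBT program's participants skew toward high-risk, which has a lower base rate.

No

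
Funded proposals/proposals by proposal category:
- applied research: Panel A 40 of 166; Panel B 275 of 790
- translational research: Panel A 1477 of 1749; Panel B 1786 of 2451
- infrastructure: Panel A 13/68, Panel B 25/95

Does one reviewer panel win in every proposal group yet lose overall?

No

Applied research: Panel A 40/166 = 24.1%, Panel B 275/790 = 34.8% → Panel B
Translational research: Panel A 1477/1749 = 84.4%, Panel B 1786/2451 = 72.9% → Panel A
Infrastructure: Panel A 13/68 = 19.1%, Panel B 25/95 = 26.3% → Panel B
Overall: Panel A 1530/1983 = 77.2%, Panel B 2086/3336 = 62.5% → Panel A
Neither sweeps: Panel A wins 1 of 3 groups, Panel B wins 2. Panel A wins overall but not every group — no Simpson reversal.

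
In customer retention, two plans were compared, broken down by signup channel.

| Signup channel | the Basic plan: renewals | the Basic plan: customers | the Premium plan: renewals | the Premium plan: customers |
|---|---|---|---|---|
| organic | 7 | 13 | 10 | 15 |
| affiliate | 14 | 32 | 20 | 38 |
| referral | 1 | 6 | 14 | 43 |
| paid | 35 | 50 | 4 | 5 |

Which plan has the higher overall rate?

Organic: the Basic plan 7/13 = 53.8%, the Premium plan 10/15 = 66.7% → the Premium plan
Affiliate: the Basic plan 14/32 = 43.8%, the Premium plan 20/38 = 52.6% → the Premium plan
Referral: the Basic plan 1/6 = 16.7%, the Premium plan 14/43 = 32.6% → the Premium plan
Paid: the Basic plan 35/50 = 70.0%, the Premium plan 4/5 = 80.0% → the Premium plan
Overall: the Basic plan 57/101 = 56.4%, the Premium plan 48/101 = 47.5% → the Basic plan
(The Premium plan wins every signup group but the Basic plan wins overall — the Premium plan's customers skew toward the low-rate referral group.)

the Basic plan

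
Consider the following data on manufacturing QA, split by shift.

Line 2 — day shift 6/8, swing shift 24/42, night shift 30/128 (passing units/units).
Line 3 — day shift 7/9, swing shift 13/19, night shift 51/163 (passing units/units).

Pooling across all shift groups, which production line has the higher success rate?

Day shift: Line 2 6/8 = 75.0%, Line 3 7/9 = 77.8% → Line 3
Swing shift: Line 2 24/42 = 57.1%, Line 3 13/19 = 68.4% → Line 3
Night shift: Line 2 30/128 = 23.4%, Line 3 51/163 = 31.3% → Line 3
Overall: Line 2 60/178 = 33.7%, Line 3 71/191 = 37.2% → Line 3

Line 3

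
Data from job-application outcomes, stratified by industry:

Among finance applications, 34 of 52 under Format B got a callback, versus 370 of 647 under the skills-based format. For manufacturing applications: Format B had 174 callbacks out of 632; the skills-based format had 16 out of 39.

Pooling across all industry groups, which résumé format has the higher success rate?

Finance: Format B 34/52 = 65.4%, the skills-based format 370/647 = 57.2% → Format B
Manufacturing: Format B 174/632 = 27.5%, the skills-based format 16/39 = 41.0% → the skills-based format
Overall: Format B 208/684 = 30.4%, the skills-based format 386/686 = 56.3% → the skills-based format
(Neither sweeps every industry group, but the skills-based format has the higher pooled rate.)

the skills-based format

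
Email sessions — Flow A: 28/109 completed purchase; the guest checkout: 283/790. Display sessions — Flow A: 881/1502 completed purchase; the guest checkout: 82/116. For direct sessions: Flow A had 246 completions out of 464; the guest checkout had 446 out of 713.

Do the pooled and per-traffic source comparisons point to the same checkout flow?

No

Email: Flow A 28/109 = 25.7%, the guest checkout 283/790 = 35.8% → the guest checkout
Display: Flow A 881/1502 = 58.7%, the guest checkout 82/116 = 70.7% → the guest checkout
Direct: Flow A 246/464 = 53.0%, the guest checkout 446/713 = 62.6% → the guest checkout
Overall: Flow A 1155/2075 = 55.7%, the guest checkout 811/1619 = 50.1% → Flow A
The guest checkout wins each traffic group but Flow A wins overall — the comparison reverses. The guest checkout's sessions skew toward email, which has a lower base rate.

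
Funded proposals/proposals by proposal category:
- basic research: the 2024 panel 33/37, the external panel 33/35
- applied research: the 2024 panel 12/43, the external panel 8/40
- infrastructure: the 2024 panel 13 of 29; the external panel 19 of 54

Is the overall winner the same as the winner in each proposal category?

Basic research: the 2024 panel 33/37 = 89.2%, the external panel 33/35 = 94.3% → the external panel
Applied research: the 2024 panel 12/43 = 27.9%, the external panel 8/40 = 20.0% → the 2024 panel
Infrastructure: the 2024 panel 13/29 = 44.8%, the external panel 19/54 = 35.2% → the 2024 panel
Overall: the 2024 panel 58/109 = 53.2%, the external panel 60/129 = 46.5% → the 2024 panel
Neither sweeps: the 2024 panel wins 2 of 3 groups, the external panel wins 1. The 2024 panel wins overall but not every group — no Simpson reversal.

No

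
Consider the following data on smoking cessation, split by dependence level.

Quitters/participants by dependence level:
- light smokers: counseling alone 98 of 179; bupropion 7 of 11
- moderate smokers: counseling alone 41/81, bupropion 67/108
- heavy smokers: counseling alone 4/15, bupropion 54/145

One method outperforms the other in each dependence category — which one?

bupropion

Light smokers: counseling alone 98/179 = 54.7%, bupropion 7/11 = 63.6% → bupropion
Moderate smokers: counseling alone 41/81 = 50.6%, bupropion 67/108 = 62.0% → bupropion
Heavy smokers: counseling alone 4/15 = 26.7%, bupropion 54/145 = 37.2% → bupropion
Bupropion has the higher rate in all 3 groups.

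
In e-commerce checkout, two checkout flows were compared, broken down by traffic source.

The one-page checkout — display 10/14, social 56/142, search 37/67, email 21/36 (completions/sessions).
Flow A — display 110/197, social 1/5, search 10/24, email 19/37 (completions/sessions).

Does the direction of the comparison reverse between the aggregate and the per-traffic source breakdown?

Display: the one-page checkout 10/14 = 71.4%, Flow A 110/197 = 55.8% → the one-page checkout
Social: the one-page checkout 56/142 = 39.4%, Flow A 1/5 = 20.0% → the one-page checkout
Search: the one-page checkout 37/67 = 55.2%, Flow A 10/24 = 41.7% → the one-page checkout
Email: the one-page checkout 21/36 = 58.3%, Flow A 19/37 = 51.4% → the one-page checkout
Overall: the one-page checkout 124/259 = 47.9%, Flow A 140/263 = 53.2% → Flow A
The one-page checkout wins each traffic group but Flow A wins overall — the comparison reverses. The one-page checkout's sessions skew toward social, which has a lower base rate.

Yes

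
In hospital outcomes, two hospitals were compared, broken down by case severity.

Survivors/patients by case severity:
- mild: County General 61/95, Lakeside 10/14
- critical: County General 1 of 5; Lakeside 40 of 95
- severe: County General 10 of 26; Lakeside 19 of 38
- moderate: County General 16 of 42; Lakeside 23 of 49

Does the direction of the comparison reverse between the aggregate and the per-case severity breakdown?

Yes

Mild: County General 61/95 = 64.2%, Lakeside 10/14 = 71.4% → Lakeside
Critical: County General 1/5 = 20.0%, Lakeside 40/95 = 42.1% → Lakeside
Severe: County General 10/26 = 38.5%, Lakeside 19/38 = 50.0% → Lakeside
Moderate: County General 16/42 = 38.1%, Lakeside 23/49 = 46.9% → Lakeside
Overall: County General 88/168 = 52.4%, Lakeside 92/196 = 46.9% → County General
Lakeside wins each case group but County General wins overall — the comparison reverses. Lakeside's patients skew toward critical, which has a lower base rate.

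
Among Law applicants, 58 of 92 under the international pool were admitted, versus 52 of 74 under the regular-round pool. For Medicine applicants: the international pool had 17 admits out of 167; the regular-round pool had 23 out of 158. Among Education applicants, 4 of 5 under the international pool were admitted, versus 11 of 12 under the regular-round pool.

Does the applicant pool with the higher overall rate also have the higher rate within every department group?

Yes

Law: the international pool 58/92 = 63.0%, the regular-round pool 52/74 = 70.3% → the regular-round pool
Medicine: the international pool 17/167 = 10.2%, the regular-round pool 23/158 = 14.6% → the regular-round pool
Education: the international pool 4/5 = 80.0%, the regular-round pool 11/12 = 91.7% → the regular-round pool
Overall: the international pool 79/264 = 29.9%, the regular-round pool 86/244 = 35.2% → the regular-round pool
The regular-round pool wins overall and in every department group — no reversal.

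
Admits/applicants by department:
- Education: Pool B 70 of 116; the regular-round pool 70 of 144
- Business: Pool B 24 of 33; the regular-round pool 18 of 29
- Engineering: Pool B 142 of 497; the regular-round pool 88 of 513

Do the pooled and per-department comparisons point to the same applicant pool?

Yes

Education: Pool B 70/116 = 60.3%, the regular-round pool 70/144 = 48.6% → Pool B
Business: Pool B 24/33 = 72.7%, the regular-round pool 18/29 = 62.1% → Pool B
Engineering: Pool B 142/497 = 28.6%, the regular-round pool 88/513 = 17.2% → Pool B
Overall: Pool B 236/646 = 36.5%, the regular-round pool 176/686 = 25.7% → Pool B
Pool B wins overall and in every department group — no reversal.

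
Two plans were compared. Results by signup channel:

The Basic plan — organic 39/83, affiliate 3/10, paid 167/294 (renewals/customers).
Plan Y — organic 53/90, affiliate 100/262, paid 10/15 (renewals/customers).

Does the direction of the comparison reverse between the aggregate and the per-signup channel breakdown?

Yes

Organic: the Basic plan 39/83 = 47.0%, Plan Y 53/90 = 58.9% → Plan Y
Affiliate: the Basic plan 3/10 = 30.0%, Plan Y 100/262 = 38.2% → Plan Y
Paid: the Basic plan 167/294 = 56.8%, Plan Y 10/15 = 66.7% → Plan Y
Overall: the Basic plan 209/387 = 54.0%, Plan Y 163/367 = 44.4% → the Basic plan
Plan Y wins each signup group but the Basic plan wins overall — the comparison reverses. Plan Y's customers skew toward affiliate, which has a lower base rate.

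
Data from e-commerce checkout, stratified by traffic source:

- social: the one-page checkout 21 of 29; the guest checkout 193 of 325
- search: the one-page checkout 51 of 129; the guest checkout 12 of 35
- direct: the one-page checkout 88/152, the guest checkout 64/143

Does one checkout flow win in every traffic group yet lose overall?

Social: the one-page checkout 21/29 = 72.4%, the guest checkout 193/325 = 59.4% → the one-page checkout
Search: the one-page checkout 51/129 = 39.5%, the guest checkout 12/35 = 34.3% → the one-page checkout
Direct: the one-page checkout 88/152 = 57.9%, the guest checkout 64/143 = 44.8% → the one-page checkout
Overall: the one-page checkout 160/310 = 51.6%, the guest checkout 269/503 = 53.5% → the guest checkout
The one-page checkout wins each traffic group but the guest checkout wins overall — the comparison reverses. The one-page checkout's sessions skew toward search, which has a lower base rate.

Yes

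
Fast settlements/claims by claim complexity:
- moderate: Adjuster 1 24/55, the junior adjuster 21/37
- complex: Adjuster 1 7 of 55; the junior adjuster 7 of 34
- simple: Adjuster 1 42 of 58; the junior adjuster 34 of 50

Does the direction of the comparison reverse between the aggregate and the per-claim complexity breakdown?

Moderate: Adjuster 1 24/55 = 43.6%, the junior adjuster 21/37 = 56.8% → the junior adjuster
Complex: Adjuster 1 7/55 = 12.7%, the junior adjuster 7/34 = 20.6% → the junior adjuster
Simple: Adjuster 1 42/58 = 72.4%, the junior adjuster 34/50 = 68.0% → Adjuster 1
Overall: Adjuster 1 73/168 = 43.5%, the junior adjuster 62/121 = 51.2% → the junior adjuster
Neither sweeps: Adjuster 1 wins 1 of 3 groups, the junior adjuster wins 2. The junior adjuster wins overall but not every group — no Simpson reversal.

No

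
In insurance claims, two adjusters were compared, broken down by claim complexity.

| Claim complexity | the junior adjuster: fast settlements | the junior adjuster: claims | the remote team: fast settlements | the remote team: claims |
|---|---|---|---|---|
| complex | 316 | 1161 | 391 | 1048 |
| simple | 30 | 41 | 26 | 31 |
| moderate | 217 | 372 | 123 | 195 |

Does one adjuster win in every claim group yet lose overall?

No

Complex: the junior adjuster 316/1161 = 27.2%, the remote team 391/1048 = 37.3% → the remote team
Simple: the junior adjuster 30/41 = 73.2%, the remote team 26/31 = 83.9% → the remote team
Moderate: the junior adjuster 217/372 = 58.3%, the remote team 123/195 = 63.1% → the remote team
Overall: the junior adjuster 563/1574 = 35.8%, the remote team 540/1274 = 42.4% → the remote team
The remote team wins overall and in every claim group — no reversal.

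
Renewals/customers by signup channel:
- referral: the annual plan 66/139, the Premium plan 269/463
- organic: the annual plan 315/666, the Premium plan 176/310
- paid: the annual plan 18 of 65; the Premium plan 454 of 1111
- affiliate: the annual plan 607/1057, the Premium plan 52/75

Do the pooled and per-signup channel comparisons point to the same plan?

Referral: the annual plan 66/139 = 47.5%, the Premium plan 269/463 = 58.1% → the Premium plan
Organic: the annual plan 315/666 = 47.3%, the Premium plan 176/310 = 56.8% → the Premium plan
Paid: the annual plan 18/65 = 27.7%, the Premium plan 454/1111 = 40.9% → the Premium plan
Affiliate: the annual plan 607/1057 = 57.4%, the Premium plan 52/75 = 69.3% → the Premium plan
Overall: the annual plan 1006/1927 = 52.2%, the Premium plan 951/1959 = 48.5% → the annual plan
The Premium plan wins each signup group but the annual plan wins overall — the comparison reverses. The Premium plan's customers skew toward paid, which has a lower base rate.

No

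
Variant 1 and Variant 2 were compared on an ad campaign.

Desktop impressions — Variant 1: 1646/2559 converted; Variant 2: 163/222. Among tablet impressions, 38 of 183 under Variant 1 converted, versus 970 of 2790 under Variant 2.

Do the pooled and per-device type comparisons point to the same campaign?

No

Desktop: Variant 1 1646/2559 = 64.3%, Variant 2 163/222 = 73.4% → Variant 2
Tablet: Variant 1 38/183 = 20.8%, Variant 2 970/2790 = 34.8% → Variant 2
Overall: Variant 1 1684/2742 = 61.4%, Variant 2 1133/3012 = 37.6% → Variant 1
Variant 2 wins each device group but Variant 1 wins overall — the comparison reverses. Variant 2's impressions skew toward tablet, which has a lower base rate.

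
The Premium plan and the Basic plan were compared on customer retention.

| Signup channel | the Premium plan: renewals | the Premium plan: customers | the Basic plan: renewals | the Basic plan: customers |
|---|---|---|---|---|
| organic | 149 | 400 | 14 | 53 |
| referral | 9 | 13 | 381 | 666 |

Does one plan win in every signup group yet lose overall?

Yes

Organic: the Premium plan 149/400 = 37.2%, the Basic plan 14/53 = 26.4% → the Premium plan
Referral: the Premium plan 9/13 = 69.2%, the Basic plan 381/666 = 57.2% → the Premium plan
Overall: the Premium plan 158/413 = 38.3%, the Basic plan 395/719 = 54.9% → the Basic plan
The Premium plan wins each signup group but the Basic plan wins overall — the comparison reverses. The Premium plan's customers skew toward organic, which has a lower base rate.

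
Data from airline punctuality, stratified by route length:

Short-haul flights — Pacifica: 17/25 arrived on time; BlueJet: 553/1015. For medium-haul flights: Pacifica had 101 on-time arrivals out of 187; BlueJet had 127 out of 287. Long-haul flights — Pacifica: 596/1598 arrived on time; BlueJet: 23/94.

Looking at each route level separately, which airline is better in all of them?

Pacifica

Short-haul: Pacifica 17/25 = 68.0%, BlueJet 553/1015 = 54.5% → Pacifica
Medium-haul: Pacifica 101/187 = 54.0%, BlueJet 127/287 = 44.3% → Pacifica
Long-haul: Pacifica 596/1598 = 37.3%, BlueJet 23/94 = 24.5% → Pacifica
Pacifica has the higher rate in all 3 groups.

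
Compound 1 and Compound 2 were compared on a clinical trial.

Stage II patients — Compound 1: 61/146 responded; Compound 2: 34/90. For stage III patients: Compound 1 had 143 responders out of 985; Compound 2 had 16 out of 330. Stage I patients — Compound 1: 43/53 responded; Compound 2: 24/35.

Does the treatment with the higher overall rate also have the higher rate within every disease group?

Yes

Stage II: Compound 1 61/146 = 41.8%, Compound 2 34/90 = 37.8% → Compound 1
Stage III: Compound 1 143/985 = 14.5%, Compound 2 16/330 = 4.8% → Compound 1
Stage I: Compound 1 43/53 = 81.1%, Compound 2 24/35 = 68.6% → Compound 1
Overall: Compound 1 247/1184 = 20.9%, Compound 2 74/455 = 16.3% → Compound 1
Compound 1 wins overall and in every disease group — no reversal.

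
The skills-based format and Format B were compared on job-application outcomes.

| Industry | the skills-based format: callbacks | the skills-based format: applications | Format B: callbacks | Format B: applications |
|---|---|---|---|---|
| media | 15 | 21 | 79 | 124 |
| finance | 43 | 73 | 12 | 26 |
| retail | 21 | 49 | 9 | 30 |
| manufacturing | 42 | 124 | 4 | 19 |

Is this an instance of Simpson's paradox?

Media: the skills-based format 15/21 = 71.4%, Format B 79/124 = 63.7% → the skills-based format
Finance: the skills-based format 43/73 = 58.9%, Format B 12/26 = 46.2% → the skills-based format
Retail: the skills-based format 21/49 = 42.9%, Format B 9/30 = 30.0% → the skills-based format
Manufacturing: the skills-based format 42/124 = 33.9%, Format B 4/19 = 21.1% → the skills-based format
Overall: the skills-based format 121/267 = 45.3%, Format B 104/199 = 52.3% → Format B
The skills-based format wins each industry group but Format B wins overall — the comparison reverses. The skills-based format's applications skew toward manufacturing, which has a lower base rate.

Yes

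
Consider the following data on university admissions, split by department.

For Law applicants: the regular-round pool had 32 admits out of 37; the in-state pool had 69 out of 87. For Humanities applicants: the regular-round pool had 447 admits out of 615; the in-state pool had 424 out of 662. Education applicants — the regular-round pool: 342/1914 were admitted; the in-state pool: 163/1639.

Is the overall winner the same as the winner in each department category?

Yes

Law: the regular-round pool 32/37 = 86.5%, the in-state pool 69/87 = 79.3% → the regular-round pool
Humanities: the regular-round pool 447/615 = 72.7%, the in-state pool 424/662 = 64.0% → the regular-round pool
Education: the regular-round pool 342/1914 = 17.9%, the in-state pool 163/1639 = 9.9% → the regular-round pool
Overall: the regular-round pool 821/2566 = 32.0%, the in-state pool 656/2388 = 27.5% → the regular-round pool
The regular-round pool wins overall and in every department group — no reversal.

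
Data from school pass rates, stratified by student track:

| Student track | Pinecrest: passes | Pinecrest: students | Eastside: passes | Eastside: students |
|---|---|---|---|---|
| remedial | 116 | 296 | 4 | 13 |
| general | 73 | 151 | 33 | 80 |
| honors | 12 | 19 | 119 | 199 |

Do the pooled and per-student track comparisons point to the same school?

Remedial: Pinecrest 116/296 = 39.2%, Eastside 4/13 = 30.8% → Pinecrest
General: Pinecrest 73/151 = 48.3%, Eastside 33/80 = 41.2% → Pinecrest
Honors: Pinecrest 12/19 = 63.2%, Eastside 119/199 = 59.8% → Pinecrest
Overall: Pinecrest 201/466 = 43.1%, Eastside 156/292 = 53.4% → Eastside
Pinecrest wins each student group but Eastside wins overall — the comparison reverses. Pinecrest's students skew toward remedial, which has a lower base rate.

No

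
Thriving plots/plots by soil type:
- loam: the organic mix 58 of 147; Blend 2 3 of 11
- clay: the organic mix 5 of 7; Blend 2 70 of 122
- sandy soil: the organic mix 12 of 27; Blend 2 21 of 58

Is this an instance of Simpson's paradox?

Loam: the organic mix 58/147 = 39.5%, Blend 2 3/11 = 27.3% → the organic mix
Clay: the organic mix 5/7 = 71.4%, Blend 2 70/122 = 57.4% → the organic mix
Sandy soil: the organic mix 12/27 = 44.4%, Blend 2 21/58 = 36.2% → the organic mix
Overall: the organic mix 75/181 = 41.4%, Blend 2 94/191 = 49.2% → Blend 2
The organic mix wins each soil group but Blend 2 wins overall — the comparison reverses. The organic mix's plots skew toward loam, which has a lower base rate.

Yes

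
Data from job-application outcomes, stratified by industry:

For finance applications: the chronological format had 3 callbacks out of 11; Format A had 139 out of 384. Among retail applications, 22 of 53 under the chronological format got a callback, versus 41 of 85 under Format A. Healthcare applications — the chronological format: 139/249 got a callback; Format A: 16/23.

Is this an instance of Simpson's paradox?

Yes

Finance: the chronological format 3/11 = 27.3%, Format A 139/384 = 36.2% → Format A
Retail: the chronological format 22/53 = 41.5%, Format A 41/85 = 48.2% → Format A
Healthcare: the chronological format 139/249 = 55.8%, Format A 16/23 = 69.6% → Format A
Overall: the chronological format 164/313 = 52.4%, Format A 196/492 = 39.8% → the chronological format
Format A wins each industry group but the chronological format wins overall — the comparison reverses. Format A's applications skew toward finance, which has a lower base rate.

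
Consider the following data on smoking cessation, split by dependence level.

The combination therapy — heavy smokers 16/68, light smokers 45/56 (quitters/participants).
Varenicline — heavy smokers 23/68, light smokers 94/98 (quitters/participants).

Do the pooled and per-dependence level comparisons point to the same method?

Heavy smokers: the combination therapy 16/68 = 23.5%, varenicline 23/68 = 33.8% → varenicline
Light smokers: the combination therapy 45/56 = 80.4%, varenicline 94/98 = 95.9% → varenicline
Overall: the combination therapy 61/124 = 49.2%, varenicline 117/166 = 70.5% → varenicline
Varenicline wins overall and in every dependence group — no reversal.

Yes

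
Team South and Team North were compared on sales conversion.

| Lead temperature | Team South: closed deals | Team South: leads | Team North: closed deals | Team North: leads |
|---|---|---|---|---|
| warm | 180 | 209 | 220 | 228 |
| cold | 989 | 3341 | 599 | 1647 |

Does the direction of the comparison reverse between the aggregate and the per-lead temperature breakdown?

No

Warm: Team South 180/209 = 86.1%, Team North 220/228 = 96.5% → Team North
Cold: Team South 989/3341 = 29.6%, Team North 599/1647 = 36.4% → Team North
Overall: Team South 1169/3550 = 32.9%, Team North 819/1875 = 43.7% → Team North
Team North wins overall and in every lead group — no reversal.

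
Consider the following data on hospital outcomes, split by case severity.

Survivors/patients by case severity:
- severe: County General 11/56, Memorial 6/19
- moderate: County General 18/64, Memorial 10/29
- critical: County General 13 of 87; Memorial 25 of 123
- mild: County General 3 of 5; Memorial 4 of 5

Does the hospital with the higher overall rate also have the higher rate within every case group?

Yes

Severe: County General 11/56 = 19.6%, Memorial 6/19 = 31.6% → Memorial
Moderate: County General 18/64 = 28.1%, Memorial 10/29 = 34.5% → Memorial
Critical: County General 13/87 = 14.9%, Memorial 25/123 = 20.3% → Memorial
Mild: County General 3/5 = 60.0%, Memorial 4/5 = 80.0% → Memorial
Overall: County General 45/212 = 21.2%, Memorial 45/176 = 25.6% → Memorial
Memorial wins overall and in every case group — no reversal.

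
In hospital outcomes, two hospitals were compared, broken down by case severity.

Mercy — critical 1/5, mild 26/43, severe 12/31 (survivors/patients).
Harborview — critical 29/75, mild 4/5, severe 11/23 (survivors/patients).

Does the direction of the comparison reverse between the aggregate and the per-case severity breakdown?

Critical: Mercy 1/5 = 20.0%, Harborview 29/75 = 38.7% → Harborview
Mild: Mercy 26/43 = 60.5%, Harborview 4/5 = 80.0% → Harborview
Severe: Mercy 12/31 = 38.7%, Harborview 11/23 = 47.8% → Harborview
Overall: Mercy 39/79 = 49.4%, Harborview 44/103 = 42.7% → Mercy
Harborview wins each case group but Mercy wins overall — the comparison reverses. Harborview's patients skew toward critical, which has a lower base rate.

Yes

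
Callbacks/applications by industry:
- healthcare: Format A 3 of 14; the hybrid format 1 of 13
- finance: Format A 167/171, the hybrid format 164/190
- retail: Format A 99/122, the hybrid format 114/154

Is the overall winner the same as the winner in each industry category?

Yes

Healthcare: Format A 3/14 = 21.4%, the hybrid format 1/13 = 7.7% → Format A
Finance: Format A 167/171 = 97.7%, the hybrid format 164/190 = 86.3% → Format A
Retail: Format A 99/122 = 81.1%, the hybrid format 114/154 = 74.0% → Format A
Overall: Format A 269/307 = 87.6%, the hybrid format 279/357 = 78.2% → Format A
Format A wins overall and in every industry group — no reversal.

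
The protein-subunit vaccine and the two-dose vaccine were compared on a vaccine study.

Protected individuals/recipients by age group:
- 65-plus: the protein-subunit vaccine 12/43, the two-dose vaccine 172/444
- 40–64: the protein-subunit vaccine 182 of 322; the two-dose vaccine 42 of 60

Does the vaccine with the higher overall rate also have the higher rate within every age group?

No

65-plus: the protein-subunit vaccine 12/43 = 27.9%, the two-dose vaccine 172/444 = 38.7% → the two-dose vaccine
40–64: the protein-subunit vaccine 182/322 = 56.5%, the two-dose vaccine 42/60 = 70.0% → the two-dose vaccine
Overall: the protein-subunit vaccine 194/365 = 53.2%, the two-dose vaccine 214/504 = 42.5% → the protein-subunit vaccine
The two-dose vaccine wins each age group but the protein-subunit vaccine wins overall — the comparison reverses. The two-dose vaccine's recipients skew toward 65-plus, which has a lower base rate.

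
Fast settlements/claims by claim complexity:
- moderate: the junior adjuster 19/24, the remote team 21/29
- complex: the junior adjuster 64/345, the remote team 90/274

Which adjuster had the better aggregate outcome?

the remote team

Moderate: the junior adjuster 19/24 = 79.2%, the remote team 21/29 = 72.4% → the junior adjuster
Complex: the junior adjuster 64/345 = 18.6%, the remote team 90/274 = 32.8% → the remote team
Overall: the junior adjuster 83/369 = 22.5%, the remote team 111/303 = 36.6% → the remote team
(Neither sweeps every claim group, but the remote team has the higher pooled rate.)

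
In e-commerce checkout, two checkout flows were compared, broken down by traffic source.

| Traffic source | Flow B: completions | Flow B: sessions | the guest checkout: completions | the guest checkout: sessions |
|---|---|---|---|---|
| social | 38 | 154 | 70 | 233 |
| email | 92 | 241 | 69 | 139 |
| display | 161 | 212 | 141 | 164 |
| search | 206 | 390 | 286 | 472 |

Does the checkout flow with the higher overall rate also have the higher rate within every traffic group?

Social: Flow B 38/154 = 24.7%, the guest checkout 70/233 = 30.0% → the guest checkout
Email: Flow B 92/241 = 38.2%, the guest checkout 69/139 = 49.6% → the guest checkout
Display: Flow B 161/212 = 75.9%, the guest checkout 141/164 = 86.0% → the guest checkout
Search: Flow B 206/390 = 52.8%, the guest checkout 286/472 = 60.6% → the guest checkout
Overall: Flow B 497/997 = 49.8%, the guest checkout 566/1008 = 56.2% → the guest checkout
The guest checkout wins overall and in every traffic group — no reversal.

Yes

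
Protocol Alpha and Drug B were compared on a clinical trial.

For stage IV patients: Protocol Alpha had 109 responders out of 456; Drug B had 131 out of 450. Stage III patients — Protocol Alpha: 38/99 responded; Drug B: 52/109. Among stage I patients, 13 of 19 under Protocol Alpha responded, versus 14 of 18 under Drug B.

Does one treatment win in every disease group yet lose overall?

Stage IV: Protocol Alpha 109/456 = 23.9%, Drug B 131/450 = 29.1% → Drug B
Stage III: Protocol Alpha 38/99 = 38.4%, Drug B 52/109 = 47.7% → Drug B
Stage I: Protocol Alpha 13/19 = 68.4%, Drug B 14/18 = 77.8% → Drug B
Overall: Protocol Alpha 160/574 = 27.9%, Drug B 197/577 = 34.1% → Drug B
Drug B wins overall and in every disease group — no reversal.

No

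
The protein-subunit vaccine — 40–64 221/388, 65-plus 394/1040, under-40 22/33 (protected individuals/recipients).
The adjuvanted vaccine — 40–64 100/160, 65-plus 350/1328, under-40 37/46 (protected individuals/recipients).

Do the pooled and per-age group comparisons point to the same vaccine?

No

40–64: the protein-subunit vaccine 221/388 = 57.0%, the adjuvanted vaccine 100/160 = 62.5% → the adjuvanted vaccine
65-plus: the protein-subunit vaccine 394/1040 = 37.9%, the adjuvanted vaccine 350/1328 = 26.4% → the protein-subunit vaccine
Under-40: the protein-subunit vaccine 22/33 = 66.7%, the adjuvanted vaccine 37/46 = 80.4% → the adjuvanted vaccine
Overall: the protein-subunit vaccine 637/1461 = 43.6%, the adjuvanted vaccine 487/1534 = 31.7% → the protein-subunit vaccine
Neither sweeps: the protein-subunit vaccine wins 1 of 3 groups, the adjuvanted vaccine wins 2. The protein-subunit vaccine wins overall but not every group — no Simpson reversal.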